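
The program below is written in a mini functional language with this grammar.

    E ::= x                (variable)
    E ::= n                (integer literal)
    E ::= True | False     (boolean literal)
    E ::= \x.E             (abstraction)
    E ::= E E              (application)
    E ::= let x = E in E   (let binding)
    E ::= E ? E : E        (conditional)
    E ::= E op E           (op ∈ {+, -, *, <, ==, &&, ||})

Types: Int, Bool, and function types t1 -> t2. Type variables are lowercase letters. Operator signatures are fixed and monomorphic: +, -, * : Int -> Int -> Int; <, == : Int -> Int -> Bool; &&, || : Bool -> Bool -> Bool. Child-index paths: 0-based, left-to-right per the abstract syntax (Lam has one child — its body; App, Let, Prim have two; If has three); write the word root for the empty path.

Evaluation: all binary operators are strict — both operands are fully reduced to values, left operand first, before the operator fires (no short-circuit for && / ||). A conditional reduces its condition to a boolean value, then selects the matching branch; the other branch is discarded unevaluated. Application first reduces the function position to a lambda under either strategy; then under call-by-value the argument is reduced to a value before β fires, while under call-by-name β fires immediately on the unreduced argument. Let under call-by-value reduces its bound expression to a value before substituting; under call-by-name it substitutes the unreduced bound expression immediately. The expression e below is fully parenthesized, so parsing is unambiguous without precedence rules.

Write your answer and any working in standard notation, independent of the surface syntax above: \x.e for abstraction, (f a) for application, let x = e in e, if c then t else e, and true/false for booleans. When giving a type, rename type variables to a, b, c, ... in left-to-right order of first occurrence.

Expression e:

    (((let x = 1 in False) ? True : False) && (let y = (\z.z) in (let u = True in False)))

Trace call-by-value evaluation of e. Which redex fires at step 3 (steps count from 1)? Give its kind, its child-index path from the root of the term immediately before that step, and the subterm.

Answer: let at 1 : (let y = (\z.z) in (let u = true in false))

Trace:
step 0: ((if (let x = 1 in false) then true else false) && (let y = (\z.z) in (let u = true in false)))
step 1: [let@0.0] ((if false then true else false) && (let y = (\z.z) in (let u = true in false)))
step 2: [if@0] (false && (let y = (\z.z) in (let u = true in false)))
step 3: [let@1] (false && (let u = true in false))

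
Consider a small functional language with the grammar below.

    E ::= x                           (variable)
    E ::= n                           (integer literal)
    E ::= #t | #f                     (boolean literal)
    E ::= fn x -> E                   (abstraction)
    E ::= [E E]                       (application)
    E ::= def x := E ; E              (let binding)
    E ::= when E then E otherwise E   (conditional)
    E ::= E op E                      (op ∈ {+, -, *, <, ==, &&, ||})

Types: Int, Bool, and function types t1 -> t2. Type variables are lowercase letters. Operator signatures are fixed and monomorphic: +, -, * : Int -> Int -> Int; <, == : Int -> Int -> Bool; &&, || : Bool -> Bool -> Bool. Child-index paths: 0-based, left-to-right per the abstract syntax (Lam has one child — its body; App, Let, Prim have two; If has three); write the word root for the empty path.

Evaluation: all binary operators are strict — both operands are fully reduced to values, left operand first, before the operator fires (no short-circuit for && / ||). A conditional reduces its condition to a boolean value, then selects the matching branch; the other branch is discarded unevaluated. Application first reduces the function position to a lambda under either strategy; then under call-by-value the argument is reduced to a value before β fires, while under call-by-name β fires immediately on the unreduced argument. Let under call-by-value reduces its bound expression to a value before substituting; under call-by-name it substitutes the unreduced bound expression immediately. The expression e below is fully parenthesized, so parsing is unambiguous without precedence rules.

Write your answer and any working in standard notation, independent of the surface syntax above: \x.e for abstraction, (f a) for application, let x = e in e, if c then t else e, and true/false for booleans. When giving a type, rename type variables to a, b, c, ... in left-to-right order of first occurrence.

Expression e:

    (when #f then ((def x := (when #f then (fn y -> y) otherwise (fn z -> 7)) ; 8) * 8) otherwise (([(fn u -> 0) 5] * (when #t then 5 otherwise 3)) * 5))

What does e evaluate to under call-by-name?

Answer: 0

Trace:
step 0: (if false then ((let x = (if false then (\y.y) else (\z.7)) in 8) * 8) else ((((\u.0) 5) * (if true then 5 else 3)) * 5))
step 1: [if@root] ((((\u.0) 5) * (if true then 5 else 3)) * 5)
step 2: [beta@0.0] ((0 * (if true then 5 else 3)) * 5)
step 3: [if@0.1] ((0 * 5) * 5)
step 4: [delta@0] (0 * 5)
step 5: [delta@root] 0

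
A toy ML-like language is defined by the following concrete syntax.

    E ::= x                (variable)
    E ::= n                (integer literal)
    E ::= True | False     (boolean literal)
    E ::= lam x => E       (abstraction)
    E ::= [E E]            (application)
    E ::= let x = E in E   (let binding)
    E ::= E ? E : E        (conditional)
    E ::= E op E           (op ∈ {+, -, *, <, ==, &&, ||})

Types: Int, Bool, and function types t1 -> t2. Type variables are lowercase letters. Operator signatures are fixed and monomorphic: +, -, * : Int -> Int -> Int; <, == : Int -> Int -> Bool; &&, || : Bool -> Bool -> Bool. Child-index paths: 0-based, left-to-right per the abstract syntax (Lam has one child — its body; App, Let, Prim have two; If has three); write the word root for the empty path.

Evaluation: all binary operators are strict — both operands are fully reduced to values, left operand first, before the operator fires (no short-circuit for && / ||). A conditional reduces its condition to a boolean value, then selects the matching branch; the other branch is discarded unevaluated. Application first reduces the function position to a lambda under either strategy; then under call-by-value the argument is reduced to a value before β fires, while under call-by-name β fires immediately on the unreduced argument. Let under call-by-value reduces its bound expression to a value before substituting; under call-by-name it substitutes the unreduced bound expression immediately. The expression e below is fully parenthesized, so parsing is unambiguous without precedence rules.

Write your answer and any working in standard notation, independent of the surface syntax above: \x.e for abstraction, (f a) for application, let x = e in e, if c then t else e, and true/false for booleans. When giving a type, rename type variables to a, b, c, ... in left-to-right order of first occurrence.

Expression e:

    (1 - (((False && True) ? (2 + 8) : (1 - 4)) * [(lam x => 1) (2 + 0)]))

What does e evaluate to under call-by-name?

Answer: 4

Working:
step 0: (1 - ((if (false && true) then (2 + 8) else (1 - 4)) * ((\x.1) (2 + 0))))
step 1: [delta@1.0.0] (1 - ((if false then (2 + 8) else (1 - 4)) * ((\x.1) (2 + 0))))
step 2: [if@1.0] (1 - ((1 - 4) * ((\x.1) (2 + 0))))
step 3: [delta@1.0] (1 - (-3 * ((\x.1) (2 + 0))))
step 4: [beta@1.1] (1 - (-3 * 1))
step 5: [delta@1] (1 - -3)
step 6: [delta@root] 4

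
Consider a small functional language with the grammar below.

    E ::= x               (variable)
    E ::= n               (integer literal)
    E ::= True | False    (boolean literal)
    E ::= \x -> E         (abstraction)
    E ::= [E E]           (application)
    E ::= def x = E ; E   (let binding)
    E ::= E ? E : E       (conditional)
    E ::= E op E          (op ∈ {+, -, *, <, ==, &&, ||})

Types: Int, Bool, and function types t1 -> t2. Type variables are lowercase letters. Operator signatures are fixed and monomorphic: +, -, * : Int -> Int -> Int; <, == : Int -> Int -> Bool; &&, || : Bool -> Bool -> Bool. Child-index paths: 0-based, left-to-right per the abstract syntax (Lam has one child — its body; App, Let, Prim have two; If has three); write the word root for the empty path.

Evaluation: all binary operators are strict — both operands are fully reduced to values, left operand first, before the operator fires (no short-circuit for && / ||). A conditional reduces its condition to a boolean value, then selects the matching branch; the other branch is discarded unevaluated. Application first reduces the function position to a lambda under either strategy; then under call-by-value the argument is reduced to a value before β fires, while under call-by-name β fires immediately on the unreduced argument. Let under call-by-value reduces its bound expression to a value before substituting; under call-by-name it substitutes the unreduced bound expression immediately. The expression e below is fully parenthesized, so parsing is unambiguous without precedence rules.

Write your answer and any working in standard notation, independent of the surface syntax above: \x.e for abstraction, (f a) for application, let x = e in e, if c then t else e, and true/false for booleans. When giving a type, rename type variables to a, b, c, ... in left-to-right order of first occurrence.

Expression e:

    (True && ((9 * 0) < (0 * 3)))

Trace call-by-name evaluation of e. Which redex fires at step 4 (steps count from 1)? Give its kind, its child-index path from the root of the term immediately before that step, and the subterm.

Answer: delta at root : (true && false)

Working:
step 0: (true && ((9 * 0) < (0 * 3)))
step 1: [delta@1.0] (true && (0 < (0 * 3)))
step 2: [delta@1.1] (true && (0 < 0))
step 3: [delta@1] (true && false)
step 4: [delta@root] false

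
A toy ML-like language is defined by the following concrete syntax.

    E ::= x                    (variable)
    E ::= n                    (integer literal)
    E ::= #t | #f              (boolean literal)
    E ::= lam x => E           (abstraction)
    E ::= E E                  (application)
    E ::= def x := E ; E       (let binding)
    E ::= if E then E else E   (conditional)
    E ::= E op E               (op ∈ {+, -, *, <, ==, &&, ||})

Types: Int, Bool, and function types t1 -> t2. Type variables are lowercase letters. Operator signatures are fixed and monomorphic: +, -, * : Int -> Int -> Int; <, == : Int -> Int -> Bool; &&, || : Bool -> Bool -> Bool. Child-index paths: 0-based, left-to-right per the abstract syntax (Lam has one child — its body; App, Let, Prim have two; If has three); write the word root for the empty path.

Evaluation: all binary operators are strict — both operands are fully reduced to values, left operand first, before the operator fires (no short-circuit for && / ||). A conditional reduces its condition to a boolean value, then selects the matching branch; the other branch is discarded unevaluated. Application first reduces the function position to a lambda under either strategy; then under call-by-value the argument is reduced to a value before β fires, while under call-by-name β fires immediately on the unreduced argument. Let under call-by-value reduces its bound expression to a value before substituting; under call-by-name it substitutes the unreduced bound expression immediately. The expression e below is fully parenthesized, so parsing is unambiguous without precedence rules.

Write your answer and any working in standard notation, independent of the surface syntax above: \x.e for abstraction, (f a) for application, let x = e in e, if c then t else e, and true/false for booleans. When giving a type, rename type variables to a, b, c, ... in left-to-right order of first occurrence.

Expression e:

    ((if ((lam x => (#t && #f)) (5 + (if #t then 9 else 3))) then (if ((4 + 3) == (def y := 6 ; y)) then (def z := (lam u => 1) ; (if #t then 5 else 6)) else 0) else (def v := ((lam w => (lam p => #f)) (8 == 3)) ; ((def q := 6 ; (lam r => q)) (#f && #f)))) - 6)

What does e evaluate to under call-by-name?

Answer: 0

Trace:
step 0: ((if ((\x.(true && false)) (5 + (if true then 9 else 3))) then (if ((4 + 3) == (let y = 6 in y)) then (let z = (\u.1) in (if true then 5 else 6)) else 0) else (let v = ((\w.(\p.false)) (8 == 3)) in ((let q = 6 in (\r.q)) (false && false)))) - 6)
step 1: [beta@0.0] ((if (true && false) then (if ((4 + 3) == (let y = 6 in y)) then (let z = (\u.1) in (if true then 5 else 6)) else 0) else (let v = ((\w.(\p.false)) (8 == 3)) in ((let q = 6 in (\r.q)) (false && false)))) - 6)
step 2: [delta@0.0] ((if false then (if ((4 + 3) == (let y = 6 in y)) then (let z = (\u.1) in (if true then 5 else 6)) else 0) else (let v = ((\w.(\p.false)) (8 == 3)) in ((let q = 6 in (\r.q)) (false && false)))) - 6)
step 3: [if@0] ((let v = ((\w.(\p.false)) (8 == 3)) in ((let q = 6 in (\r.q)) (false && false))) - 6)
step 4: [let@0] (((let q = 6 in (\r.q)) (false && false)) - 6)
step 5: [let@0.0] (((\r.6) (false && false)) - 6)
step 6: [beta@0] (6 - 6)
step 7: [delta@root] 0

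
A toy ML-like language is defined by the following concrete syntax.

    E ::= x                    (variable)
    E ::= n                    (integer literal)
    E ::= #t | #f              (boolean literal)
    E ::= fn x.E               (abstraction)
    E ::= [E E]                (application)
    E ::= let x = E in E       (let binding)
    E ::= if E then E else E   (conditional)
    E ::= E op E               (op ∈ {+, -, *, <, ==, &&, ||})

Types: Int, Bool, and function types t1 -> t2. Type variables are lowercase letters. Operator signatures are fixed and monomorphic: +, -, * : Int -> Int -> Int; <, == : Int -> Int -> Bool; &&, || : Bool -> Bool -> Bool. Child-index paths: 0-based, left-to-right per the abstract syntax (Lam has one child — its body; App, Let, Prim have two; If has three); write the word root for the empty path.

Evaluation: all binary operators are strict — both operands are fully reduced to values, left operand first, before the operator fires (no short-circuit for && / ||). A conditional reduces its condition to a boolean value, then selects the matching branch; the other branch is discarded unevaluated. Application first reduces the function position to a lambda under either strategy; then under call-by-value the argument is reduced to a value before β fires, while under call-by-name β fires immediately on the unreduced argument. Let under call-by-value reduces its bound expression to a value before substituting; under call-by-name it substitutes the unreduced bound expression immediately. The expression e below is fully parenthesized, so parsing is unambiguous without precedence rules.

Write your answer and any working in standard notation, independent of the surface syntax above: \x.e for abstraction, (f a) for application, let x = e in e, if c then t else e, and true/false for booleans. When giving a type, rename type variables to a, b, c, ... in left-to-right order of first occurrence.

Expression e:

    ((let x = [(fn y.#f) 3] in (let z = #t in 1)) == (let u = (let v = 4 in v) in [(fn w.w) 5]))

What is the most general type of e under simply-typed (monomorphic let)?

Answer: Bool

Derivation:
\y._ : a -> Bool
  unify a -> Bool ~ Int -> b
  unify a ~ Int
  unify Bool ~ b
_ _ : Bool
let x : Bool
let z : Bool
  unify Int ~ Int
let v : Int
v : Int
let u : Int
w : c
\w._ : c -> c
  unify c -> c ~ Int -> d
  unify c ~ Int
  unify Int ~ d
_ _ : Int
  unify Int ~ Int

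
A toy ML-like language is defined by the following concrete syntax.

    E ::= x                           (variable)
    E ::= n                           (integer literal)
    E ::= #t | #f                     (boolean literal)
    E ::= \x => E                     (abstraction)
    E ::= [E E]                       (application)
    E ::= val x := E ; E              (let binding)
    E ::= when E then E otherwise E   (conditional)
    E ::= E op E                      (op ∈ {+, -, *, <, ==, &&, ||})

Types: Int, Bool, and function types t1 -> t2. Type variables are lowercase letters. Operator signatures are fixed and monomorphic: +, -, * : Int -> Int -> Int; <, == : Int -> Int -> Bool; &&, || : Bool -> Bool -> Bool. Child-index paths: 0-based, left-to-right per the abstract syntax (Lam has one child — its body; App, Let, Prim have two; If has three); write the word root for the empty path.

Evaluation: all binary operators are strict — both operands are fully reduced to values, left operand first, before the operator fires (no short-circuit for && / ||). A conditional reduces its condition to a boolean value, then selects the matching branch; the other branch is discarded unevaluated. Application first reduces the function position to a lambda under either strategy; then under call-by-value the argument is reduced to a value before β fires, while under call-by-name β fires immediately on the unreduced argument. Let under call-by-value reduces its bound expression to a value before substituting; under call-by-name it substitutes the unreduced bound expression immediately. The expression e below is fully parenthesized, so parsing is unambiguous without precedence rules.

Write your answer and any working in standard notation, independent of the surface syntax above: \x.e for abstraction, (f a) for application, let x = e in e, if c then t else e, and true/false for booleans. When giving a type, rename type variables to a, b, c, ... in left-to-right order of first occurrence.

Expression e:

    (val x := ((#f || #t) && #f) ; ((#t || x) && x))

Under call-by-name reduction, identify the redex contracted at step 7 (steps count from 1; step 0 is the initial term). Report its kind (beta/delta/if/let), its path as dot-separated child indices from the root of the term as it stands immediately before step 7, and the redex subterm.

Answer: delta at root : (true && false)

Trace:
step 0: (let x = ((false || true) && false) in ((true || x) && x))
step 1: [let@root] ((true || ((false || true) && false)) && ((false || true) && false))
step 2: [delta@0.1.0] ((true || (true && false)) && ((false || true) && false))
step 3: [delta@0.1] ((true || false) && ((false || true) && false))
step 4: [delta@0] (true && ((false || true) && false))
step 5: [delta@1.0] (true && (true && false))
step 6: [delta@1] (true && false)
step 7: [delta@root] false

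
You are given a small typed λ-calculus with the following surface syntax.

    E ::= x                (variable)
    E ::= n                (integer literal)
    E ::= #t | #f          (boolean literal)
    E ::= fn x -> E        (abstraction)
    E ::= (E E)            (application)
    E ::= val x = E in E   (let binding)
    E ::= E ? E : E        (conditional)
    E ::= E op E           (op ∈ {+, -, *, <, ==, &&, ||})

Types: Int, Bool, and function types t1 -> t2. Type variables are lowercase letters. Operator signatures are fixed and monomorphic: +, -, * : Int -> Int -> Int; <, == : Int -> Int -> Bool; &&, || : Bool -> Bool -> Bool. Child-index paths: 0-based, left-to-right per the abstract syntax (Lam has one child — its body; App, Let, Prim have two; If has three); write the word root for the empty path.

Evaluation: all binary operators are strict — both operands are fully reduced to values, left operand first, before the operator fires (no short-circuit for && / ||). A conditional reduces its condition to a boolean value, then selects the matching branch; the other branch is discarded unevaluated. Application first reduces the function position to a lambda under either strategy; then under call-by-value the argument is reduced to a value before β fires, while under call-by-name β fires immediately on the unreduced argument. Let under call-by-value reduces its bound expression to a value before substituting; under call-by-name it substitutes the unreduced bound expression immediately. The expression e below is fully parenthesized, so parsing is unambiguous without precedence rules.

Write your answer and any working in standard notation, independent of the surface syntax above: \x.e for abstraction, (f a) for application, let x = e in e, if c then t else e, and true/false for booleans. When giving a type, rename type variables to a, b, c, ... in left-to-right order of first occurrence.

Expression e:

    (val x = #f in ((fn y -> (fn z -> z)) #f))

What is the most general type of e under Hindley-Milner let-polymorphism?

Working:
let x : Bool
z : b
\z._ : b -> b
\y._ : a -> b -> b
  unify a -> b -> b ~ Bool -> c
  unify a ~ Bool
  unify b -> b ~ c
_ _ : b -> b

Answer: a -> a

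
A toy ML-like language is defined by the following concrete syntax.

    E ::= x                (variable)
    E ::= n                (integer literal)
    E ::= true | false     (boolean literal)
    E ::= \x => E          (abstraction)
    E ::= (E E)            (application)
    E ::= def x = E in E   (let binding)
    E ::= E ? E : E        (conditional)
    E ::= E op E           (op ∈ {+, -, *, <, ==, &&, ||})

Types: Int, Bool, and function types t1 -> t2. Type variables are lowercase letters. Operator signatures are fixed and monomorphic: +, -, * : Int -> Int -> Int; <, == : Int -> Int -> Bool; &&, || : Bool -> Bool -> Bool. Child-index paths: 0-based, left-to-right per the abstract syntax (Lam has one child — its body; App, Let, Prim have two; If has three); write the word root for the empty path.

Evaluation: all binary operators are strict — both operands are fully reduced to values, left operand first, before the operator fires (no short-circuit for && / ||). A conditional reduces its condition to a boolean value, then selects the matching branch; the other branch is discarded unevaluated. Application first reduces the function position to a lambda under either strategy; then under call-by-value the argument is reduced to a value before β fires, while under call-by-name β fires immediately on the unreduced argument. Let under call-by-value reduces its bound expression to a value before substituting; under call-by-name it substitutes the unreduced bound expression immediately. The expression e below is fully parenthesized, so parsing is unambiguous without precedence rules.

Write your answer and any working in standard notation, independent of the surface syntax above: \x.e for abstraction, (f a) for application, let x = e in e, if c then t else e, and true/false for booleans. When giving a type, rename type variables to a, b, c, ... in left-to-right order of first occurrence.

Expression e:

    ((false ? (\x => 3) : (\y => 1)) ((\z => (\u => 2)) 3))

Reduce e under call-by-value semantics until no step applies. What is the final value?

Derivation:
step 0: ((if false then (\x.3) else (\y.1)) ((\z.(\u.2)) 3))
step 1: [if@0] ((\y.1) ((\z.(\u.2)) 3))
step 2: [beta@1] ((\y.1) (\u.2))
step 3: [beta@root] 1

Answer: 1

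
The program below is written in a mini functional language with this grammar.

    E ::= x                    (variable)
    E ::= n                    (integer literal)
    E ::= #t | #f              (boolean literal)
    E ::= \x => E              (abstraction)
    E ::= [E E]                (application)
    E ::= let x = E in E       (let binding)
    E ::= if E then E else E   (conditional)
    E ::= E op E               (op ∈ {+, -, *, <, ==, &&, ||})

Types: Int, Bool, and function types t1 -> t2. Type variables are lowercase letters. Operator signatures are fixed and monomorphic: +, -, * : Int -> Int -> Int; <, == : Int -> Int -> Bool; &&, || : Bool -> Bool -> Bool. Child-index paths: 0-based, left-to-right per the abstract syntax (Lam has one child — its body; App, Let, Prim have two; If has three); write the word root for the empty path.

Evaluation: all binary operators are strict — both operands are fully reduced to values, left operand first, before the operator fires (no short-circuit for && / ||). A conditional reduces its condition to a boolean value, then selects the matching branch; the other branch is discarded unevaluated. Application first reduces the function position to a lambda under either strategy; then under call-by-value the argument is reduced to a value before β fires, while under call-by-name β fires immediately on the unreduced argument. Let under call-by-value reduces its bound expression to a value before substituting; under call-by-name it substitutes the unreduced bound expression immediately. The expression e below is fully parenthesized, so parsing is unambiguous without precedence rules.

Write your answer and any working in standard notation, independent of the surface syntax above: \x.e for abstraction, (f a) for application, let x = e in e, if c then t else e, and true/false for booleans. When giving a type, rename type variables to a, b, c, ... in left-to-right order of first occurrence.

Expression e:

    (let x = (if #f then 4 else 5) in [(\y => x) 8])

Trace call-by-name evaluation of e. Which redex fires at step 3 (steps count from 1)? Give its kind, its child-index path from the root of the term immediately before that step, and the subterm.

Answer: if at root : (if false then 4 else 5)

Derivation:
step 0: (let x = (if false then 4 else 5) in ((\y.x) 8))
step 1: [let@root] ((\y.(if false then 4 else 5)) 8)
step 2: [beta@root] (if false then 4 else 5)
step 3: [if@root] 5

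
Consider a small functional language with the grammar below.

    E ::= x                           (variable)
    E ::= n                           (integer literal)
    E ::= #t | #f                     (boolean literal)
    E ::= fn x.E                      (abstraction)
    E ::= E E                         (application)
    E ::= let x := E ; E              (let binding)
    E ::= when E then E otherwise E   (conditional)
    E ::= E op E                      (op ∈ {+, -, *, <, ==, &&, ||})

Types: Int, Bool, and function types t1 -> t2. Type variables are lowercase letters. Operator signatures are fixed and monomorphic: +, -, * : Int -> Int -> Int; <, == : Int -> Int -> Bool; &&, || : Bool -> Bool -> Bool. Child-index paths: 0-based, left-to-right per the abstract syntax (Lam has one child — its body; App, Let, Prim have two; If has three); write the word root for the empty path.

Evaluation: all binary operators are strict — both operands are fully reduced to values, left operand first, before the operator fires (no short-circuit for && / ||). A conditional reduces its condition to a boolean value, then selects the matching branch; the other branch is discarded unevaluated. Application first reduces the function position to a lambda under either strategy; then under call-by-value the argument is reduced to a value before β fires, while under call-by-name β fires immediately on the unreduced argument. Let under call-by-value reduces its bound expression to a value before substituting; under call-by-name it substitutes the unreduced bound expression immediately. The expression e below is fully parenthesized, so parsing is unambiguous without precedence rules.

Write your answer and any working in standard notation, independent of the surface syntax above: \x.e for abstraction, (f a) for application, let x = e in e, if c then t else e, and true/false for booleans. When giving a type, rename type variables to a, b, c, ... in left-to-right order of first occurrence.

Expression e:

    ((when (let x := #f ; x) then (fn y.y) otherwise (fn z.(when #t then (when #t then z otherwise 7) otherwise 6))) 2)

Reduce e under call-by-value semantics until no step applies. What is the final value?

Working:
step 0: ((if (let x = false in x) then (\y.y) else (\z.(if true then (if true then z else 7) else 6))) 2)
step 1: [let@0.0] ((if false then (\y.y) else (\z.(if true then (if true then z else 7) else 6))) 2)
step 2: [if@0] ((\z.(if true then (if true then z else 7) else 6)) 2)
step 3: [beta@root] (if true then (if true then 2 else 7) else 6)
step 4: [if@root] (if true then 2 else 7)
step 5: [if@root] 2

Answer: 2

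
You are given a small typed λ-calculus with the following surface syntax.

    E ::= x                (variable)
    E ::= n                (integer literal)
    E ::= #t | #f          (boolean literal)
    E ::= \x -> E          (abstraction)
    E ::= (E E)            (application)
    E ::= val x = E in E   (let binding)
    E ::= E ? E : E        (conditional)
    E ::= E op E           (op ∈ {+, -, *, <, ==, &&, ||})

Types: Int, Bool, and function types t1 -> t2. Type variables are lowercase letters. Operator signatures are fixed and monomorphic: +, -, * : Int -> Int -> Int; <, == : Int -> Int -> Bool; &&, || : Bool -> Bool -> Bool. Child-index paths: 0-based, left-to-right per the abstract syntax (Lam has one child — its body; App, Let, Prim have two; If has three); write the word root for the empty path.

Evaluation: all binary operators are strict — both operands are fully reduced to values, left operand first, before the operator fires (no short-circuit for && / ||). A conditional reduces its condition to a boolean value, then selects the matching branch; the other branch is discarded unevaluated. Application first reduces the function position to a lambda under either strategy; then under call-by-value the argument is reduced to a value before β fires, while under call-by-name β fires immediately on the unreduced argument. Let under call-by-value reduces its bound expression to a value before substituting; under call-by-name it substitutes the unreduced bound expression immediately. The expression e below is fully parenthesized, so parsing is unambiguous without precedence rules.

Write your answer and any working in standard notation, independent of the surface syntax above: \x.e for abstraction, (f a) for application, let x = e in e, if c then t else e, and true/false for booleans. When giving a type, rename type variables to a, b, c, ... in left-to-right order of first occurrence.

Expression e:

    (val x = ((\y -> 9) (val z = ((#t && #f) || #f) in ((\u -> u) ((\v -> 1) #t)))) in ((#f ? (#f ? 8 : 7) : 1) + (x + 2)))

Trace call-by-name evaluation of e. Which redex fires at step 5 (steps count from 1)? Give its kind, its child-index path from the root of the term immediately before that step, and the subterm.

Answer: delta at root : (1 + 11)

Working:
step 0: (let x = ((\y.9) (let z = ((true && false) || false) in ((\u.u) ((\v.1) true)))) in ((if false then (if false then 8 else 7) else 1) + (x + 2)))
step 1: [let@root] ((if false then (if false then 8 else 7) else 1) + (((\y.9) (let z = ((true && false) || false) in ((\u.u) ((\v.1) true)))) + 2))
step 2: [if@0] (1 + (((\y.9) (let z = ((true && false) || false) in ((\u.u) ((\v.1) true)))) + 2))
step 3: [beta@1.0] (1 + (9 + 2))
step 4: [delta@1] (1 + 11)
step 5: [delta@root] 12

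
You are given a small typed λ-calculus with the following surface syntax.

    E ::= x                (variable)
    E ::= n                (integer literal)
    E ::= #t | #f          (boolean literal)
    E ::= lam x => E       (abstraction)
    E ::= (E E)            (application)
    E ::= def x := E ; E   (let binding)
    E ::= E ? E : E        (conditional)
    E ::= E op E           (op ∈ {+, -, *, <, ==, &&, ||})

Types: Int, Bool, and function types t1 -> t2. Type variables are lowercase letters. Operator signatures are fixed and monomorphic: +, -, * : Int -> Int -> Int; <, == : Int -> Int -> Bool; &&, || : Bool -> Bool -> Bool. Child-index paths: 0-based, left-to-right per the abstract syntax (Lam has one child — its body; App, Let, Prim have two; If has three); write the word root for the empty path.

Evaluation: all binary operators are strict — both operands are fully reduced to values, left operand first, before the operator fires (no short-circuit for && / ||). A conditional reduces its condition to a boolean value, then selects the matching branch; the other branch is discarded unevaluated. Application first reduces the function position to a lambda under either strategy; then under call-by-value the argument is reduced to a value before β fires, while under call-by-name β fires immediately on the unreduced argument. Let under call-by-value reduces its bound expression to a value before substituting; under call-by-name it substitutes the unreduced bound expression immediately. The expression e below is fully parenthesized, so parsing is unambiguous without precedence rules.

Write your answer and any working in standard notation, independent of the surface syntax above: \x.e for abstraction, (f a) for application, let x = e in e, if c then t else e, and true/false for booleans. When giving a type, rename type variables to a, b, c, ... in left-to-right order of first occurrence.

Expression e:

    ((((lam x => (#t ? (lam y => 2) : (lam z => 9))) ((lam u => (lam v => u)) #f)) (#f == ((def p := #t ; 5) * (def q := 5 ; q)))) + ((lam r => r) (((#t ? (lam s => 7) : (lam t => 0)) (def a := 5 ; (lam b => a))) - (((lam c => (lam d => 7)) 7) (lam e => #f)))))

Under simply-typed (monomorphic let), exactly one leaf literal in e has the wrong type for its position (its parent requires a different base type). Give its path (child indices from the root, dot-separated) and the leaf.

Answer: 0.1.0 : false

Working:
  unify Bool ~ Bool
\y._ : b -> Int
\z._ : c -> Int
  unify b -> Int ~ c -> Int
  unify b ~ c
  unify Int ~ Int
\x._ : a -> c -> Int
u : d
\v._ : e -> d
\u._ : d -> e -> d
  unify d -> e -> d ~ Bool -> f
  unify d ~ Bool
  unify e -> Bool ~ f
_ _ : e -> Bool
  unify a -> c -> Int ~ (e -> Bool) -> g
  unify a ~ e -> Bool
  unify c -> Int ~ g
_ _ : c -> Int
  unify Bool ~ Int
  FAIL: mismatch Bool ~ Int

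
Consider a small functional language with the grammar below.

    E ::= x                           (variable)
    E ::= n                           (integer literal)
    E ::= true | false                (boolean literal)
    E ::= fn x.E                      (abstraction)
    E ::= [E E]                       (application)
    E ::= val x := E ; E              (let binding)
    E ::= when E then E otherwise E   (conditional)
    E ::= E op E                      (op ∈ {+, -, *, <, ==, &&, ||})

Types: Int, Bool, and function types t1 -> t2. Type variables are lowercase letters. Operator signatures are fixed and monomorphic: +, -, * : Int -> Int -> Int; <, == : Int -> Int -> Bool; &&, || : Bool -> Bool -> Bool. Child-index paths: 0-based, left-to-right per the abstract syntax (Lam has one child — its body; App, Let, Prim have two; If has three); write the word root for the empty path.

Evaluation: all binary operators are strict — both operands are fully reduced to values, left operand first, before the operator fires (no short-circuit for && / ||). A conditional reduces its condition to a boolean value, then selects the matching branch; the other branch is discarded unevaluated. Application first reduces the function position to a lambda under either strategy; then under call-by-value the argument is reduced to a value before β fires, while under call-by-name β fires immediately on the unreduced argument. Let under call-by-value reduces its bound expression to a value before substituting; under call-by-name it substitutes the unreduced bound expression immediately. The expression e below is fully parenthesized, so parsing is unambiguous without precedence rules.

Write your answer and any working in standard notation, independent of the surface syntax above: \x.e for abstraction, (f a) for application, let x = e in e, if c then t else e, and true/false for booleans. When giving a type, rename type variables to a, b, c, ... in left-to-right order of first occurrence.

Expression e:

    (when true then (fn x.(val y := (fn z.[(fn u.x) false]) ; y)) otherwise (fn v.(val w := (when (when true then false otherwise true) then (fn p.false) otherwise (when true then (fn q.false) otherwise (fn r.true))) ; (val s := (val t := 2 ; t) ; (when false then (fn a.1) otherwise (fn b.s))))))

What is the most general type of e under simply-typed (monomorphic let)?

Answer: Int -> a -> Int

Derivation:
  unify Bool ~ Bool
x : a
\u._ : c -> a
  unify c -> a ~ Bool -> d
  unify c ~ Bool
  unify a ~ d
_ _ : d
\z._ : b -> d
let y : b -> d
y : b -> d
\x._ : d -> b -> d
  unify Bool ~ Bool
  unify Bool ~ Bool
  unify Bool ~ Bool
\p._ : f -> Bool
  unify Bool ~ Bool
\q._ : g -> Bool
\r._ : h -> Bool
  unify g -> Bool ~ h -> Bool
  unify g ~ h
  unify Bool ~ Bool
  unify f -> Bool ~ h -> Bool
  unify f ~ h
  unify Bool ~ Bool
let w : h -> Bool
let t : Int
t : Int
let s : Int
  unify Bool ~ Bool
\a._ : i -> Int
s : Int
\b._ : j -> Int
  unify i -> Int ~ j -> Int
  unify i ~ j
  unify Int ~ Int
\v._ : e -> j -> Int
  unify d -> b -> d ~ e -> j -> Int
  unify d ~ e
  unify b -> e ~ j -> Int
  unify b ~ j
  unify e ~ Int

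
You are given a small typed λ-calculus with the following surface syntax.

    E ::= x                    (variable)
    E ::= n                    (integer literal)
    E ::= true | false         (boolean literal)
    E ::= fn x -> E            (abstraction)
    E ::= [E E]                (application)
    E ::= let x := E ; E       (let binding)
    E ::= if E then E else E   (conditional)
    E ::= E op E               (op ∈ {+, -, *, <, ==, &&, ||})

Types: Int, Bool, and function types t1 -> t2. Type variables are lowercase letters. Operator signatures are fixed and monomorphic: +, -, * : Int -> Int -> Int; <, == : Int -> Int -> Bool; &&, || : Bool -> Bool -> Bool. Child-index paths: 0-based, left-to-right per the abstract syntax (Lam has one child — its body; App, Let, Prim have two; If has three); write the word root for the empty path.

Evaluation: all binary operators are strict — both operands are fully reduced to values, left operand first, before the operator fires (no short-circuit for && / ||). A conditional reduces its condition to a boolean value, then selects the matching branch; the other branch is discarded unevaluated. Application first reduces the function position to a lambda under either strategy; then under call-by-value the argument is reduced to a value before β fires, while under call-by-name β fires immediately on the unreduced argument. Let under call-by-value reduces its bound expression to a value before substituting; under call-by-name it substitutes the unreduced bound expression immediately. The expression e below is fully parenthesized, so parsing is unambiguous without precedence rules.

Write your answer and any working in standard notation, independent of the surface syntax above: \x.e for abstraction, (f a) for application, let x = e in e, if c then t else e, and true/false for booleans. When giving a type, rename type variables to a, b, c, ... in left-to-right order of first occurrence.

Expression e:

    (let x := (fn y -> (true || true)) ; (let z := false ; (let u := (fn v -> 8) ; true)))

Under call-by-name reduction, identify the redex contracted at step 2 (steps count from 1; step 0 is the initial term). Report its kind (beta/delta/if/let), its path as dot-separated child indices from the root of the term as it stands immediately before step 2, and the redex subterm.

Working:
step 0: (let x = (\y.(true || true)) in (let z = false in (let u = (\v.8) in true)))
step 1: [let@root] (let z = false in (let u = (\v.8) in true))
step 2: [let@root] (let u = (\v.8) in true)

Answer: let at root : (let z = false in (let u = (\v.8) in true))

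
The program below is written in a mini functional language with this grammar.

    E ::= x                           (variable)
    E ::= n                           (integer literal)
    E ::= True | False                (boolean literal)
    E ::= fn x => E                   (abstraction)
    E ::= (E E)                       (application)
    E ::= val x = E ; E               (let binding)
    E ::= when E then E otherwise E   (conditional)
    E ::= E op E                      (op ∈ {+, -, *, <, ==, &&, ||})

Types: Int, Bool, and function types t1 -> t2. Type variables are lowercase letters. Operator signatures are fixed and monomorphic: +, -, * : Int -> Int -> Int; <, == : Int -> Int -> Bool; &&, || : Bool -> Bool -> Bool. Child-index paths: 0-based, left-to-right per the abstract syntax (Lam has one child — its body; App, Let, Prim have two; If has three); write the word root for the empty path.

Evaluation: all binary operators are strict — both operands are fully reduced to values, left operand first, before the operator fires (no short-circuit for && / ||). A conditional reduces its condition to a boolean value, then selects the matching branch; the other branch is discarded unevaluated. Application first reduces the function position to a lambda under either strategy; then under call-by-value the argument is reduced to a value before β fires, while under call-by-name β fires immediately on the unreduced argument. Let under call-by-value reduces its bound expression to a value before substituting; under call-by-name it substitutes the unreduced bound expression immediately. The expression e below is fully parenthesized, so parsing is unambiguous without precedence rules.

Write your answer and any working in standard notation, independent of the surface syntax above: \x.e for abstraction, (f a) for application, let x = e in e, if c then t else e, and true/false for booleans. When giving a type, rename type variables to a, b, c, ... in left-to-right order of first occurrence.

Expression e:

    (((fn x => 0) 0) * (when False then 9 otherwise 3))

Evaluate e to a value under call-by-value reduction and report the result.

Answer: 0

Trace:
step 0: (((\x.0) 0) * (if false then 9 else 3))
step 1: [beta@0] (0 * (if false then 9 else 3))
step 2: [if@1] (0 * 3)
step 3: [delta@root] 0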